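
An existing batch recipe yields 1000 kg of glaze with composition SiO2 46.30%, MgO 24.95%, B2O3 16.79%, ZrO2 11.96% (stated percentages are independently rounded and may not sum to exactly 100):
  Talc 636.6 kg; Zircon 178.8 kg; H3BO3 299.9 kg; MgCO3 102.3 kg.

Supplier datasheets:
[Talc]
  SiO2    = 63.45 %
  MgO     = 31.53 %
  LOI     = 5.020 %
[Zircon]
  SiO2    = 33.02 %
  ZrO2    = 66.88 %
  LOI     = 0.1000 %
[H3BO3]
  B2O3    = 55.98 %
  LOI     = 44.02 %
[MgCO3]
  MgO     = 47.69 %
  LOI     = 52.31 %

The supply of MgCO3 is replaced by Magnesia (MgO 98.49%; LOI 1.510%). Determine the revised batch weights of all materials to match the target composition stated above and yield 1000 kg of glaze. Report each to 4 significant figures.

All arithmetic runs at exact precision all the way through. The intermediate values are printed rounded to four significant digits when written out — a single rounding yields every reported number — derived quantities (net glass mass, LOI, yield, four oxide percentages, the totals) are carried from the batch weights for 1000 kg of glass in full float precision, as given in the problem or the answer.
Oxide-by-oxide targets in 1000 kg glaze:
  SiO2: 46.30% × 1000 = 463.0 kg
  MgO: 24.95% × 1000 = 249.5 kg
  B2O3: 16.79% × 1000 = 167.9 kg
  ZrO2: 11.96% × 1000 = 119.6 kg
Balance tally, oxide-wise, applying the batch weights above, at the basis given (delivered sums recover each target modulo rounding of the values):
  SiO2: 636.6·0.6345 + 178.8·0.3302 = 463.0 kg (target 463.0 kg)
  MgO: 636.6·0.3153 + 49.51·0.9849 = 249.5 kg (target 249.5 kg)
  B2O3: 299.9·0.5598 = 167.9 kg (target 167.9 kg)
  ZrO2: 178.8·0.6688 = 119.6 kg (target 119.6 kg)
Glass-mass sanity pass: total batch − LOI = 999.9 kg (oxide target masses add up to 1000 kg; the stated basis being 1000 kg — a pure rounding effect).
Total batch = Σ batch = 1165 kg; ignition loss, Σ(batch × LOI) = 164.9 kg; yield, glass over the total, = 85.84%.

Revised batch per 1000 kg glaze:
  Talc: 636.6 kg
  Zircon: 178.8 kg
  H3BO3: 299.9 kg
  Magnesia: 49.51 kg
Total batch = 1165 kg; LOI loss = 164.9 kg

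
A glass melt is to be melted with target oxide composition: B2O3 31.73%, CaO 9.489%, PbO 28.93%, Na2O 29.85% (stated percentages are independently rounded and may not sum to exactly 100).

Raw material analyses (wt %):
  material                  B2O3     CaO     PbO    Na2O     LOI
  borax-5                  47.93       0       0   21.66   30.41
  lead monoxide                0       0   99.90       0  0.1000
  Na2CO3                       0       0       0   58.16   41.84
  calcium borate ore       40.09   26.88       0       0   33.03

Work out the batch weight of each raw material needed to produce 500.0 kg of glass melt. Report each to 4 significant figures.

Batch per 500.0 kg glass melt:
  borax-5: 183.4 kg
  lead monoxide: 144.8 kg
  Na2CO3: 188.3 kg
  calcium borate ore: 176.5 kg
Total batch = 693.0 kg; LOI loss = 193.0 kg; yield = 72.15%

Intermediates appear rounded to 4 significant digits at each printed step. All arithmetic runs at exact precision from first step to last; every reported result is rounded a single time — the derived quantities are carried at exact precision (yield, four oxide percentages, net glass mass, totals, LOI) using the weight values at 500.0 kg of glass as quoted within either problem or answer.
Per-oxide target masses for 500.0 kg glass melt:
  B2O3: 31.73% × 500.0 = 158.6 kg
  CaO: 9.489% × 500.0 = 47.44 kg
  PbO: 28.93% × 500.0 = 144.6 kg
  Na2O: 29.85% × 500.0 = 149.2 kg
Oxide-by-oxide audit with the batch weights as given, for the quoted basis mass (target by target, the sums agree inside rounding margins):
  B2O3: 183.4·0.4793 + 176.5·0.4009 = 158.7 kg (target 158.6 kg)
  CaO: 176.5·0.2688 = 47.44 kg (target 47.44 kg)
  PbO: 144.8·0.9990 = 144.7 kg (target 144.6 kg)
  Na2O: 183.4·0.2166 + 188.3·0.5816 = 149.2 kg (target 149.2 kg)
Glass-mass bookkeeping: batch total minus LOI = 500.0 kg (targets for the oxides total 500.0 kg; with the basis standing at 500.0 kg — any gap is answer rounding).
Adding the batch up: Σ batch = 693.0 kg; Σ batch·LOI gives LOI loss = 193.0 kg; yield = glass ÷ total batch = 72.15%.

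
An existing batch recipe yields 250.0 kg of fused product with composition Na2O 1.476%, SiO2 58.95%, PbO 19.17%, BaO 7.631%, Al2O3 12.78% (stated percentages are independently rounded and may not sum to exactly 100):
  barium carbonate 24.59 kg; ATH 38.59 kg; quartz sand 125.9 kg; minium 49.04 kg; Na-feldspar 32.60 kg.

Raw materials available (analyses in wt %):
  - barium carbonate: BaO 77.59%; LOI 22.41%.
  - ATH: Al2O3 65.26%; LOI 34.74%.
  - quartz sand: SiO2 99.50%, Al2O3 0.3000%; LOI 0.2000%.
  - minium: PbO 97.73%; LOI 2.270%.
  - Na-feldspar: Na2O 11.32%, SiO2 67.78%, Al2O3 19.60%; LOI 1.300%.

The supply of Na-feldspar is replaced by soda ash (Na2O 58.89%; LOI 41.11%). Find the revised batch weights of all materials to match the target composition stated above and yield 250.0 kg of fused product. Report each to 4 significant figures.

Mid-chain values are displayed (rounded to 4 significant digits) as written. Each numeric step holds full precision from first step to last — every reported result is rounded once only; derived quantities, including the totals, glass mass, ignition loss, the yield, the five compositions, are carried from the batch weights for 250.0 kg of glass at full float precision as they appear in question or answer.
Target oxide masses per 250.0 kg fused product:
  Na2O: 1.476% × 250.0 = 3.690 kg
  SiO2: 58.95% × 250.0 = 147.4 kg
  PbO: 19.17% × 250.0 = 47.92 kg
  BaO: 7.631% × 250.0 = 19.08 kg
  Al2O3: 12.78% × 250.0 = 31.95 kg
Per-oxide balance check using the reported weights, for the quoted basis mass (summed amounts equal target values once rounding is allowed for):
  Na2O: 6.266·0.5889 = 3.690 kg (target 3.690 kg)
  SiO2: 148.1·0.9950 = 147.4 kg (target 147.4 kg)
  PbO: 49.04·0.9773 = 47.93 kg (target 47.92 kg)
  BaO: 24.59·0.7759 = 19.08 kg (target 19.08 kg)
  Al2O3: 48.28·0.6526 + 148.1·0.003000 = 31.95 kg (target 31.95 kg)
Glass mass check: total charge less LOI = 250.0 kg (summing oxide targets gives 250.0 kg; versus the stated basis of 250.0 kg — rounding explains the deltas).
Batch total: Σ batch = 276.3 kg; LOI removed, Σ of batch·LOI: 26.27 kg; yield = glass ÷ total batch = 90.49%.

Revised batch per 250.0 kg fused product:
  barium carbonate: 24.59 kg
  ATH: 48.28 kg
  quartz sand: 148.1 kg
  minium: 49.04 kg
  soda ash: 6.266 kg
Total batch = 276.3 kg; LOI loss = 26.27 kg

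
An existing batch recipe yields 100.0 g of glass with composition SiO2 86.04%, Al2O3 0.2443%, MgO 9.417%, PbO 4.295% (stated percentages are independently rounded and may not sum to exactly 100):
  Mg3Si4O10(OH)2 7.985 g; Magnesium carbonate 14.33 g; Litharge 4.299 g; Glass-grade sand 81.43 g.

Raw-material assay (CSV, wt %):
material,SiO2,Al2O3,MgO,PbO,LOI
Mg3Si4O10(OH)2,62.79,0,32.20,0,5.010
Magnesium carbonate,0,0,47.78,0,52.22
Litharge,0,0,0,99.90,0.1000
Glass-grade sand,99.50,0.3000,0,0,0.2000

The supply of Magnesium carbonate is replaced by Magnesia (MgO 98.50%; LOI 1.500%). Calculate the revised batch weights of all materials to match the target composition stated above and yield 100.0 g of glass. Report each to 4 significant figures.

Revised batch per 100.0 g glass:
  Mg3Si4O10(OH)2: 7.985 g
  Magnesia: 6.950 g
  Litharge: 4.299 g
  Glass-grade sand: 81.43 g
Total batch = 100.7 g; LOI loss = 0.6715 g

Working values are shown, with 4-significant-digit rounding, on the page; the whole derivation maintains exact precision through every step; a single rounding completes every reported number; all derived quantities are recomputed in full float precision (LOI, four oxide percentages, the yield, glass mass, totals) from the weighed amounts at 100.0 g of glass precisely as stated by question or answer.
Per-oxide target masses for 100.0 g glass:
  SiO2: 86.04% × 100.0 = 86.04 g
  Al2O3: 0.2443% × 100.0 = 0.2443 g
  MgO: 9.417% × 100.0 = 9.417 g
  PbO: 4.295% × 100.0 = 4.295 g
Sums-versus-targets review on the weights just shown, at the basis given (summed amounts equal target values net of answer rounding effects):
  SiO2: 7.985·0.6279 + 81.43·0.9950 = 86.04 g (target 86.04 g)
  Al2O3: 81.43·0.003000 = 0.2443 g (target 0.2443 g)
  MgO: 7.985·0.3220 + 6.950·0.9850 = 9.417 g (target 9.417 g)
  PbO: 4.299·0.9990 = 4.295 g (target 4.295 g)
The glass-mass cross-check: total charge less LOI = 99.99 g (targets for the oxides total 100.0 g; the stated basis being 100.0 g — deltas are rounding alone).
Total batch = Σ batch = 100.7 g; the LOI term Σ batch·LOI equals 0.6715 g; yield = glass ÷ total batch = 99.33%.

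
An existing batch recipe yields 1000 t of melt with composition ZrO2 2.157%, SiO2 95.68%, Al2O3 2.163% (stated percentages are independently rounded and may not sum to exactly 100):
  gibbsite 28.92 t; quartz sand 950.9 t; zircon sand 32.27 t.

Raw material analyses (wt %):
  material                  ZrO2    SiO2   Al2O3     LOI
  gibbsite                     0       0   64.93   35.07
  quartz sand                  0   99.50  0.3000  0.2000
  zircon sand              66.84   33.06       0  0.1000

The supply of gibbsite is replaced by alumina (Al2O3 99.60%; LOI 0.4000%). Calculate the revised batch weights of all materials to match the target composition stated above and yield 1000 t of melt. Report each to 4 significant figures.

Revised batch per 1000 t melt:
  alumina: 18.85 t
  quartz sand: 950.9 t
  zircon sand: 32.27 t
Total batch = 1002 t; LOI loss = 2.009 t

Values along the way are displayed (rounded to 4 significant digits) at each printed step; the working math runs at exact precision in all steps; exactly one rounding is applied to each reported value. Derived quantities, which include the totals, net glass mass, the yield, three oxide percentages, ignition loss, are computed at full float precision, as written in the question or the answer, from the weighed amounts on 1000 t of glass.
Oxide-by-oxide targets in 1000 t melt:
  ZrO2: 2.157% × 1000 = 21.57 t
  SiO2: 95.68% × 1000 = 956.8 t
  Al2O3: 2.163% × 1000 = 21.63 t
Mass-balance tally per oxide given the weights on record, relative to the basis at hand (each sum matches its target mass modulo rounding of the values):
  ZrO2: 32.27·0.6684 = 21.57 t (target 21.57 t)
  SiO2: 950.9·0.9950 + 32.27·0.3306 = 956.8 t (target 956.8 t)
  Al2O3: 18.85·0.9960 + 950.9·0.003000 = 21.63 t (target 21.63 t)
The glass-mass cross-check: whole batch net of LOI = 1000 t (per-oxide target masses sum to 1000 t; against the stated basis, 1000 t — gaps are rounding artifacts).
Whole-batch sum: Σ batch = 1002 t; ignition loss, Σ(batch × LOI) = 2.009 t; as yield: glass ÷ batch → 99.80%.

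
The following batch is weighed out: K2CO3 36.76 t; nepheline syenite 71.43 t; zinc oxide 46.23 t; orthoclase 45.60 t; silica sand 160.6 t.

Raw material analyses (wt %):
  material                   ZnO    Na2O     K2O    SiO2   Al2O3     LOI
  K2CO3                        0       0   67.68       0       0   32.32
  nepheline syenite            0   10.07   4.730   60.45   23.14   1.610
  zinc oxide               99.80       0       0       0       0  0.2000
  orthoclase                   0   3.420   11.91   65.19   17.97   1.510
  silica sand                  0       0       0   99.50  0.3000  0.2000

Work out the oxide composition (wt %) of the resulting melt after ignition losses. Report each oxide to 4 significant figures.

Each numeric step keeps exact precision all the way through — intermediates are printed, with 4-significant-figure rounding, on the page; a single rounding yields each reported figure — the derived quantities, which include the totals, glass mass, ignition loss, yield, five oxide percentages, are re-derived at full precision, as written in problem or answer, using the weight values for 346.5 t of glass.
Delivered oxide masses:
  ZnO: 46.23·0.9980 = 46.14 t
  Na2O: 71.43·0.1007 + 45.60·0.03420 = 8.753 t
  K2O: 36.76·0.6768 + 71.43·0.04730 + 45.60·0.1191 = 33.69 t
  SiO2: 71.43·0.6045 + 45.60·0.6519 + 160.6·0.9950 = 232.7 t
  Al2O3: 71.43·0.2314 + 45.60·0.1797 + 160.6·0.003000 = 25.21 t
LOI: 36.76·0.3232 + 71.43·0.01610 + 46.23·0.002000 + 45.60·0.01510 + 160.6·0.002000 = 14.13 t
Glass = total batch minus LOI = 360.6 − 14.13 = 346.5 t (matching Σ of the oxides)
wt % = oxide mass / glass mass × 100

Glass mass = 346.5 t (batch 360.6 − LOI 14.13).
Composition: ZnO 13.32%, Na2O 2.526%, K2O 9.723%, SiO2 67.16%, Al2O3 7.274%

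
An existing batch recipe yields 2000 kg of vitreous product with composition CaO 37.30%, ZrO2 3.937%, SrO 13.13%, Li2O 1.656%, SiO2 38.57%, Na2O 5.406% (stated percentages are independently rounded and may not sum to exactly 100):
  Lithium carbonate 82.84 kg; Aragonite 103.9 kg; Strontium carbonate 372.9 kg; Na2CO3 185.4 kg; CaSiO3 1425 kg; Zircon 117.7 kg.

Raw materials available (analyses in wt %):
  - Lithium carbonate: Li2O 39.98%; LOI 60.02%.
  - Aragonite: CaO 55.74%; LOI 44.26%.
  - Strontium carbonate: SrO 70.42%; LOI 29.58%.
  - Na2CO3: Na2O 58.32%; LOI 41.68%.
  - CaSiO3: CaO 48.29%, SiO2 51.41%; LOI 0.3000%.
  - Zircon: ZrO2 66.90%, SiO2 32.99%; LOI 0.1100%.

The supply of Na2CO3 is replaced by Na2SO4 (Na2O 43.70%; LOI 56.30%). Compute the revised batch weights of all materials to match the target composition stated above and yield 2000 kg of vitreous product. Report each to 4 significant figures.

The intermediate values are printed, rounded to 4 significant figures, across the worked steps — the working math runs at full precision in all steps; exactly one rounding is applied to every reported result — the derived quantities, including yield, totals, LOI, glass mass, the six compositions, are computed using the weight values for 2000 kg of glass in exact precision, precisely as stated by question or answer.
Target oxide masses per 2000 kg vitreous product:
  CaO: 37.30% × 2000 = 746.0 kg
  ZrO2: 3.937% × 2000 = 78.74 kg
  SrO: 13.13% × 2000 = 262.6 kg
  Li2O: 1.656% × 2000 = 33.12 kg
  SiO2: 38.57% × 2000 = 771.4 kg
  Na2O: 5.406% × 2000 = 108.1 kg
Oxide-by-oxide audit applying the batch weights above, under the basis named above (oxide sums agree with the targets given rounding of the digits):
  CaO: 103.9·0.5574 + 1425·0.4829 = 746.0 kg (target 746.0 kg)
  ZrO2: 117.7·0.6690 = 78.74 kg (target 78.74 kg)
  SrO: 372.9·0.7042 = 262.6 kg (target 262.6 kg)
  Li2O: 82.84·0.3998 = 33.12 kg (target 33.12 kg)
  SiO2: 1425·0.5141 + 117.7·0.3299 = 771.4 kg (target 771.4 kg)
  Na2O: 247.4·0.4370 = 108.1 kg (target 108.1 kg)
Glass-mass bookkeeping: batch Σ − ignition loss = 2000 kg (summing oxide targets gives 2000 kg; stated basis 2000 kg — differing by rounding only).
Total batch = Σ batch = 2350 kg; ignition loss, Σ(batch × LOI) = 349.7 kg; glass ÷ batch gives a yield of 85.12%.

Revised batch per 2000 kg vitreous product:
  Lithium carbonate: 82.84 kg
  Aragonite: 103.9 kg
  Strontium carbonate: 372.9 kg
  Na2SO4: 247.4 kg
  CaSiO3: 1425 kg
  Zircon: 117.7 kg
Total batch = 2350 kg; LOI loss = 349.7 kg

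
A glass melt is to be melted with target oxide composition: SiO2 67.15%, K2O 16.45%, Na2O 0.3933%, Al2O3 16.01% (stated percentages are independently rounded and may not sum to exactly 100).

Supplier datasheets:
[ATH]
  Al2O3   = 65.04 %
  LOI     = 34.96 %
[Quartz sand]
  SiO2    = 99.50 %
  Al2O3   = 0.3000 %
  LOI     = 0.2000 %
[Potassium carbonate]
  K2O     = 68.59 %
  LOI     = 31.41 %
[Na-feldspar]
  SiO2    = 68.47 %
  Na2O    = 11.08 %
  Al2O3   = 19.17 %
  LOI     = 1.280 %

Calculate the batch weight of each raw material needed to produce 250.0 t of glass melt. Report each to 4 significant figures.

Batch per 250.0 t glass melt:
  ATH: 58.17 t
  Quartz sand: 162.6 t
  Potassium carbonate: 59.96 t
  Na-feldspar: 8.874 t
Total batch = 289.6 t; LOI loss = 39.61 t; yield = 86.32%

The intermediate values are displayed, with 4-significant-digit rounding, on the page — the working math holds full precision at all times. Exactly one rounding goes into every reported number. The derived quantities are rebuilt from the batch weights per 250.0 t of glass at exact precision (net glass mass, ignition loss, the four compositions, totals, the yield) exactly as printed in problem or answer.
Per-oxide target masses for 250.0 t glass melt:
  SiO2: 67.15% × 250.0 = 167.9 t
  K2O: 16.45% × 250.0 = 41.12 t
  Na2O: 0.3933% × 250.0 = 0.9832 t
  Al2O3: 16.01% × 250.0 = 40.03 t
Mass-balance tally per oxide from the weights as reported, at the basis given (summed amounts equal target values net of answer rounding effects):
  SiO2: 162.6·0.9950 + 8.874·0.6847 = 167.9 t (target 167.9 t)
  K2O: 59.96·0.6859 = 41.13 t (target 41.12 t)
  Na2O: 8.874·0.1108 = 0.9832 t (target 0.9832 t)
  Al2O3: 58.17·0.6504 + 162.6·0.003000 + 8.874·0.1917 = 40.02 t (target 40.03 t)
Consistency of the glass mass: total batch − LOI = 250.0 t (the Σ of target masses is 250.0 t; versus the stated basis of 250.0 t — a pure rounding effect).
Summing the batch: Σ batch = 289.6 t; LOI removed, Σ of batch·LOI: 39.61 t; yield = glass ÷ total batch = 86.32%.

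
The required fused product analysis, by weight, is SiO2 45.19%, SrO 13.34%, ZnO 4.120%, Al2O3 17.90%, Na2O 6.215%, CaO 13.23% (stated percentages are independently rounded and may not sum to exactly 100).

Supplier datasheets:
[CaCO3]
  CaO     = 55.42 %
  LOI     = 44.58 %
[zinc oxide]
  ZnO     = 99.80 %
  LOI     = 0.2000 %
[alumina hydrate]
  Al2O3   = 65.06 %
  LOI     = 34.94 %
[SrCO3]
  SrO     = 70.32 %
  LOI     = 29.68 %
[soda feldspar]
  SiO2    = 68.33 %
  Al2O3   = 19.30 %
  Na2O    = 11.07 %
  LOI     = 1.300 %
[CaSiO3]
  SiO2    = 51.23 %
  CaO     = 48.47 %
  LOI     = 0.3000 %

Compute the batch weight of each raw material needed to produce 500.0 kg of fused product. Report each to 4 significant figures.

Batch per 500.0 kg fused product:
  CaCO3: 61.08 kg
  zinc oxide: 20.64 kg
  alumina hydrate: 54.29 kg
  SrCO3: 94.85 kg
  soda feldspar: 280.7 kg
  CaSiO3: 66.64 kg
Total batch = 578.2 kg; LOI loss = 78.24 kg; yield = 86.47%

Each numeric step maintains exact precision end to end — intermediates appear (rounded to 4 significant digits) between the steps; every reported number takes exactly one rounding — all derived quantities are re-derived at full float precision (LOI, the totals, the yield, glass mass, six oxide percentages) from the batch weights on 500.0 kg of glass, exactly as shown in problem or answer.
The oxide mass targets at 500.0 kg fused product:
  SiO2: 45.19% × 500.0 = 226.0 kg
  SrO: 13.34% × 500.0 = 66.70 kg
  ZnO: 4.120% × 500.0 = 20.60 kg
  Al2O3: 17.90% × 500.0 = 89.50 kg
  Na2O: 6.215% × 500.0 = 31.08 kg
  CaO: 13.23% × 500.0 = 66.15 kg
Verifying the oxide balance using the reported weights, against the basis in use (oxide sums agree with the targets once rounding is allowed for):
  SiO2: 280.7·0.6833 + 66.64·0.5123 = 225.9 kg (target 226.0 kg)
  SrO: 94.85·0.7032 = 66.70 kg (target 66.70 kg)
  ZnO: 20.64·0.9980 = 20.60 kg (target 20.60 kg)
  Al2O3: 54.29·0.6506 + 280.7·0.1930 = 89.50 kg (target 89.50 kg)
  Na2O: 280.7·0.1107 = 31.07 kg (target 31.08 kg)
  CaO: 61.08·0.5542 + 66.64·0.4847 = 66.15 kg (target 66.15 kg)
Consistency of the glass mass: the batch minus its LOI: 500.0 kg (summing oxide targets gives 500.0 kg; with the basis standing at 500.0 kg — rounding explains the deltas).
Adding the batch up: Σ batch = 578.2 kg; the LOI term Σ batch·LOI equals 78.24 kg; as yield: glass ÷ batch → 86.47%.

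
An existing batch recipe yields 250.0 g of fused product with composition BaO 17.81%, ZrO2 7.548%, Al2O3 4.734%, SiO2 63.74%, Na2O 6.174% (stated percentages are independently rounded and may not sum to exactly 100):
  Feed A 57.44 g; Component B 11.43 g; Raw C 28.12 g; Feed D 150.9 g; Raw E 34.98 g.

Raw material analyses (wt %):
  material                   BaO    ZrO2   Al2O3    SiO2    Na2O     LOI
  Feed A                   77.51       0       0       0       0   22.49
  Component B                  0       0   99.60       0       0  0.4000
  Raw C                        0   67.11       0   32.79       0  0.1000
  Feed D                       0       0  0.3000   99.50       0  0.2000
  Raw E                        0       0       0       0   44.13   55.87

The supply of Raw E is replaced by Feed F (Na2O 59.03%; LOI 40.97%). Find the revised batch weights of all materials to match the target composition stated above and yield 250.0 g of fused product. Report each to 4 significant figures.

Revised batch per 250.0 g fused product:
  Feed A: 57.44 g
  Component B: 11.43 g
  Raw C: 28.12 g
  Feed D: 150.9 g
  Feed F: 26.15 g
Total batch = 274.0 g; LOI loss = 24.01 g

The working math runs at full float precision throughout. Rounding to four significant digits governs every intermediate as shown. Each reported number undergoes a single rounding — the derived quantities are computed from the weighed amounts at 250.0 g of glass at exact precision (glass mass, the five compositions, ignition loss, the yield, the totals) precisely as stated by question or answer.
Per-oxide target masses for 250.0 g fused product:
  BaO: 17.81% × 250.0 = 44.52 g
  ZrO2: 7.548% × 250.0 = 18.87 g
  Al2O3: 4.734% × 250.0 = 11.84 g
  SiO2: 63.74% × 250.0 = 159.4 g
  Na2O: 6.174% × 250.0 = 15.44 g
Checking each oxide sum per the reported batch figures, on the stated basis (delivered sums recover each target exact up to rounding of places):
  BaO: 57.44·0.7751 = 44.52 g (target 44.52 g)
  ZrO2: 28.12·0.6711 = 18.87 g (target 18.87 g)
  Al2O3: 11.43·0.9960 + 150.9·0.003000 = 11.84 g (target 11.84 g)
  SiO2: 28.12·0.3279 + 150.9·0.9950 = 159.4 g (target 159.4 g)
  Na2O: 26.15·0.5903 = 15.44 g (target 15.44 g)
Glass-mass closure: total batch − LOI = 250.0 g (the Σ of target masses is 250.0 g; with the basis standing at 250.0 g — gaps are rounding artifacts).
Summing the batch: Σ batch = 274.0 g; LOI loss = Σ batch·LOI = 24.01 g; yield: glass divided by total = 91.24%.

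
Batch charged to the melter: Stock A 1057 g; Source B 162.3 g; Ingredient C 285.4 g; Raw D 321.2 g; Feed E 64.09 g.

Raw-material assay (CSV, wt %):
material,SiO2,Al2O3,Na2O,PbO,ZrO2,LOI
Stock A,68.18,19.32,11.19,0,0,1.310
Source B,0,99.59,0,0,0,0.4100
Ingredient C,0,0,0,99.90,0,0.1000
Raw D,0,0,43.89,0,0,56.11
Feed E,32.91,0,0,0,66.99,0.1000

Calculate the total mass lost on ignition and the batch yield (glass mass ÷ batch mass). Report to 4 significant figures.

Rounding to 4 significant figures extends to every intermediate as displayed; all arithmetic runs at full float precision at each step — exactly one rounding is applied to every reported result. The derived quantities are rebuilt using the weight values for 1695 g of glass at exact precision (yield, net glass mass, totals, ignition loss, five oxide percentages), exactly as shown in either problem or answer.
Ignition loss by material:
  Stock A: 1057 × 0.01310 = 13.85 g
  Source B: 162.3 × 0.004100 = 0.6654 g
  Ingredient C: 285.4 × 0.001000 = 0.2854 g
  Raw D: 321.2 × 0.5611 = 180.2 g
  Feed E: 64.09 × 0.001000 = 0.06409 g
Total LOI = 195.1 g
Glass = batch − LOI = 1890 − 195.1 = 1695 g

LOI loss = 195.1 g; glass = 1695 g; yield = 89.68%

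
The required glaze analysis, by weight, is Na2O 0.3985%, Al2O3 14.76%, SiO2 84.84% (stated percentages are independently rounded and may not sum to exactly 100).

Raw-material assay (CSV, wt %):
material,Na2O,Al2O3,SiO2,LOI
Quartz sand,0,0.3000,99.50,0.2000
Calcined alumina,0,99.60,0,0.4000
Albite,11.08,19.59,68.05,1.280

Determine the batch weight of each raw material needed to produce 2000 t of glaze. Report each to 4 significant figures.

Batch per 2000 t glaze:
  Quartz sand: 1656 t
  Calcined alumina: 277.2 t
  Albite: 71.93 t
Total batch = 2005 t; LOI loss = 5.342 t; yield = 99.73%

Intermediates are printed (rounded to four significant digits) at each printed step — all internal work holds full float precision in all steps; every reported value receives exactly one rounding — derived quantities are rebuilt in full float precision (the three compositions, LOI, yield, glass mass, totals) from the batch weights at 2000 t of glass, as written in question or answer.
Oxide-by-oxide targets in 2000 t glaze:
  Na2O: 0.3985% × 2000 = 7.970 t
  Al2O3: 14.76% × 2000 = 295.2 t
  SiO2: 84.84% × 2000 = 1697 t
Verifying the oxide balance on the weights just shown, versus the basis set out (target by target, the sums agree exact up to rounding of places):
  Na2O: 71.93·0.1108 = 7.970 t (target 7.970 t)
  Al2O3: 1656·0.003000 + 277.2·0.9960 + 71.93·0.1959 = 295.2 t (target 295.2 t)
  SiO2: 1656·0.9950 + 71.93·0.6805 = 1697 t (target 1697 t)
Consistency of the glass mass: net batch after ignition = 2000 t (per-oxide target masses sum to 2000 t; with the basis standing at 2000 t — rounding explains the deltas).
Adding the batch up: Σ batch = 2005 t; ignition loss, Σ(batch × LOI) = 5.342 t; yield: glass divided by total = 99.73%.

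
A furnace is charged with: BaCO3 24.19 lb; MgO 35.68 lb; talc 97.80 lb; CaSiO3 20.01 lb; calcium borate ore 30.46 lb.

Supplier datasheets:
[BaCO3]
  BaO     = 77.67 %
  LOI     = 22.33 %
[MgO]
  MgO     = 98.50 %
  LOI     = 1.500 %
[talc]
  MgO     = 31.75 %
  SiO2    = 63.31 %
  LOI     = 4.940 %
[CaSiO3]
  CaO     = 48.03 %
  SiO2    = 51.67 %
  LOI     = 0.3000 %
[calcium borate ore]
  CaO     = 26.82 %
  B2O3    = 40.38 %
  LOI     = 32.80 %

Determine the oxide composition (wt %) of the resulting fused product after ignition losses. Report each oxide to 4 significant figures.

Glass mass = 187.3 lb (batch 208.1 − LOI 20.82).
Composition: MgO 35.34%, BaO 10.03%, CaO 9.492%, SiO2 38.57%, B2O3 6.566%

Every computation maintains full precision at every stage. The intermediate values are shown, with 4-significant-figure rounding, in the working. Every reported value is rounded once only. The derived quantities, including glass mass, totals, the five compositions, yield, LOI, are carried using the weight values per 187.3 lb of glass in full float precision exactly as shown in question or answer.
Mass of each oxide from the mix:
  MgO: 35.68·0.9850 + 97.80·0.3175 = 66.20 lb
  BaO: 24.19·0.7767 = 18.79 lb
  CaO: 20.01·0.4803 + 30.46·0.2682 = 17.78 lb
  SiO2: 97.80·0.6331 + 20.01·0.5167 = 72.26 lb
  B2O3: 30.46·0.4038 = 12.30 lb
LOI: 24.19·0.2233 + 35.68·0.01500 + 97.80·0.04940 + 20.01·0.003000 + 30.46·0.3280 = 20.82 lb
The glass mass, total less LOI, = 208.1 − 20.82 = 187.3 lb (the oxide masses sum to this)
wt % = oxide mass / glass mass × 100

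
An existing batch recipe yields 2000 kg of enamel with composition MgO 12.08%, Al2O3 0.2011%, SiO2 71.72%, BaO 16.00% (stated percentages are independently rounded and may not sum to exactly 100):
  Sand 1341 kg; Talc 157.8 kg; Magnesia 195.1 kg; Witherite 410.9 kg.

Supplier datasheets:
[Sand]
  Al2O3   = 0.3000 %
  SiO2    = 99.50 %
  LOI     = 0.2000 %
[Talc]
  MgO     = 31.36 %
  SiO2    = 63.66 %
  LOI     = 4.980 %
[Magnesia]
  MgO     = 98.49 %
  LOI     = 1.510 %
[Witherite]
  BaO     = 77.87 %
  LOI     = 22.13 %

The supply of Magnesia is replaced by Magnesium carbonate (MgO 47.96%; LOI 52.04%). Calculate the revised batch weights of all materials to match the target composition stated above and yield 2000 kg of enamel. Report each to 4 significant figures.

The whole derivation holds full precision throughout — intermediates appear, rounded to four significant digits, in the printout — exactly one rounding goes into every reported figure — derived quantities, including glass mass, the totals, ignition loss, the four compositions, the yield, are recomputed from the batch weights for 2000 kg of glass in full precision, as they appear in the problem or answer text.
Oxide mass targets, per 2000 kg enamel:
  MgO: 12.08% × 2000 = 241.6 kg
  Al2O3: 0.2011% × 2000 = 4.022 kg
  SiO2: 71.72% × 2000 = 1434 kg
  BaO: 16.00% × 2000 = 320.0 kg
Mass-balance tally per oxide working from each reported weight, relative to the basis at hand (every target is met by its sum given rounding of the digits):
  MgO: 157.8·0.3136 + 400.6·0.4796 = 241.6 kg (target 241.6 kg)
  Al2O3: 1341·0.003000 = 4.023 kg (target 4.022 kg)
  SiO2: 1341·0.9950 + 157.8·0.6366 = 1435 kg (target 1434 kg)
  BaO: 410.9·0.7787 = 320.0 kg (target 320.0 kg)
Mass balance on the glass: batch Σ − ignition loss = 2000 kg (the targets, summed, come to 2000 kg; basis as stated: 2000 kg — differing by rounding only).
Summing the batch: Σ batch = 2310 kg; LOI loss = Σ batch·LOI = 309.9 kg; yield = glass ÷ total batch = 86.58%.

Revised batch per 2000 kg enamel:
  Sand: 1341 kg
  Talc: 157.8 kg
  Magnesium carbonate: 400.6 kg
  Witherite: 410.9 kg
Total batch = 2310 kg; LOI loss = 309.9 kg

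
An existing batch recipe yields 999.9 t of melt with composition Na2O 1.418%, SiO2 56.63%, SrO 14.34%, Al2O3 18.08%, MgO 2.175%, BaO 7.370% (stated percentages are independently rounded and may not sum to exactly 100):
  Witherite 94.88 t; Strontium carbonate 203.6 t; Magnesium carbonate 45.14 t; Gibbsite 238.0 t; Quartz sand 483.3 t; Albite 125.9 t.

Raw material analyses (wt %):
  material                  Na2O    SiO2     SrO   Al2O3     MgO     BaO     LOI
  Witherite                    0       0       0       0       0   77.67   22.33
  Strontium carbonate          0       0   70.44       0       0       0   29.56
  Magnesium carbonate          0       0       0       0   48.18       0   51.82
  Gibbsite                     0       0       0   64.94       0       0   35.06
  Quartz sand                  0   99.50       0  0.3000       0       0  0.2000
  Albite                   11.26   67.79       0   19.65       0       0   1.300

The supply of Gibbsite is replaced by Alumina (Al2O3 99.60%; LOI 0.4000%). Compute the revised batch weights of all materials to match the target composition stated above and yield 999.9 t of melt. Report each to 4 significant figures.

The whole derivation holds full float precision through every step — mid-chain values are displayed (rounded to four significant digits) alongside each step — each reported number includes exactly one rounding; all derived quantities are rebuilt at exact precision (glass mass, the yield, six oxide percentages, LOI, totals) starting from the weights on 999.9 t of glass as written in question or answer.
The oxide mass targets at 999.9 t melt:
  Na2O: 1.418% × 999.9 = 14.18 t
  SiO2: 56.63% × 999.9 = 566.2 t
  SrO: 14.34% × 999.9 = 143.4 t
  Al2O3: 18.08% × 999.9 = 180.8 t
  MgO: 2.175% × 999.9 = 21.75 t
  BaO: 7.370% × 999.9 = 73.69 t
Oxide-by-oxide audit from the weights as reported, relative to the basis at hand (sums match the target masses given rounding of the digits):
  Na2O: 125.9·0.1126 = 14.18 t (target 14.18 t)
  SiO2: 483.3·0.9950 + 125.9·0.6779 = 566.2 t (target 566.2 t)
  SrO: 203.6·0.7044 = 143.4 t (target 143.4 t)
  Al2O3: 155.2·0.9960 + 483.3·0.003000 + 125.9·0.1965 = 180.8 t (target 180.8 t)
  MgO: 45.14·0.4818 = 21.75 t (target 21.75 t)
  BaO: 94.88·0.7767 = 73.69 t (target 73.69 t)
Glass-mass sanity pass: total charge less LOI = 1000 t (the Σ of target masses is 1000 t; stated basis 999.9 t — a pure rounding effect).
Adding the batch up: Σ batch = 1108 t; Σ batch·LOI gives LOI loss = 108.0 t; yield, glass over the total, = 90.25%.

Revised batch per 999.9 t melt:
  Witherite: 94.88 t
  Strontium carbonate: 203.6 t
  Magnesium carbonate: 45.14 t
  Alumina: 155.2 t
  Quartz sand: 483.3 t
  Albite: 125.9 t
Total batch = 1108 t; LOI loss = 108.0 t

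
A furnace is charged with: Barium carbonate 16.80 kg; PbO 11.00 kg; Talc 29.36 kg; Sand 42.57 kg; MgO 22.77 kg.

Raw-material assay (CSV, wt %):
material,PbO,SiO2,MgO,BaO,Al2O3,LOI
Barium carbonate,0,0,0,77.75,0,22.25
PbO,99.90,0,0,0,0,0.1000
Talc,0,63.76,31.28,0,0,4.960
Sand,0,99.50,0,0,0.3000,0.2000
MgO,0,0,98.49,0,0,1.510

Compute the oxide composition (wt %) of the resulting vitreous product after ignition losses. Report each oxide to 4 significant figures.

Rounding to 4 significant digits governs every in-between result as displayed; the working math carries full precision in every operation — each reported value takes a single rounding; derived quantities are re-derived at full precision (five oxide percentages, glass mass, totals, yield, ignition loss) from the weighed amounts for 116.9 kg of glass, as quoted within question or answer.
Oxide masses out of the charge:
  PbO: 11.00·0.9990 = 10.99 kg
  SiO2: 29.36·0.6376 + 42.57·0.9950 = 61.08 kg
  MgO: 29.36·0.3128 + 22.77·0.9849 = 31.61 kg
  BaO: 16.80·0.7775 = 13.06 kg
  Al2O3: 42.57·0.003000 = 0.1277 kg
LOI: 16.80·0.2225 + 11.00·0.001000 + 29.36·0.04960 + 42.57·0.002000 + 22.77·0.01510 = 5.634 kg
Glass = total batch minus LOI = 122.5 − 5.634 = 116.9 kg (the oxide masses sum to this)
each wt % is 100 × oxide ÷ glass

Glass mass = 116.9 kg (batch 122.5 − LOI 5.634).
Composition: PbO 9.403%, SiO2 52.26%, MgO 27.05%, BaO 11.18%, Al2O3 0.1093%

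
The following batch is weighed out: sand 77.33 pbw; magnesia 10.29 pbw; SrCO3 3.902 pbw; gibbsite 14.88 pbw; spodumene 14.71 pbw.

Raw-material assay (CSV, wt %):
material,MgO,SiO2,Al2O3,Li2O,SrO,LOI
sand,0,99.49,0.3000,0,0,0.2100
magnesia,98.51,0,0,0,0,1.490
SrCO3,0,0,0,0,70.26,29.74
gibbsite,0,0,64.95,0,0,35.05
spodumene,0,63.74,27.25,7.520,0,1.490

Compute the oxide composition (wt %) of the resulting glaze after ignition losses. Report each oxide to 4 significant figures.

Glass mass = 114.2 pbw (batch 121.1 − LOI 6.911).
Composition: MgO 8.876%, SiO2 75.58%, Al2O3 12.18%, Li2O 0.9686%, SrO 2.401%

All arithmetic keeps exact precision at every stage. Intermediates are printed (rounded to 4 significant figures) between the steps — each reported result is rounded once only — the derived quantities (yield, the five compositions, the totals, LOI, net glass mass) are re-derived from the weighed amounts at 114.2 pbw of glass at full float precision, as set out in the problem or the answer.
What the batch supplies per oxide:
  MgO: 10.29·0.9851 = 10.14 pbw
  SiO2: 77.33·0.9949 + 14.71·0.6374 = 86.31 pbw
  Al2O3: 77.33·0.003000 + 14.88·0.6495 + 14.71·0.2725 = 13.91 pbw
  Li2O: 14.71·0.07520 = 1.106 pbw
  SrO: 3.902·0.7026 = 2.742 pbw
LOI: 77.33·0.002100 + 10.29·0.01490 + 3.902·0.2974 + 14.88·0.3505 + 14.71·0.01490 = 6.911 pbw
batch − LOI leaves glass = 121.1 − 6.911 = 114.2 pbw (= the summed oxide contributions)
each wt % is 100 × oxide ÷ glass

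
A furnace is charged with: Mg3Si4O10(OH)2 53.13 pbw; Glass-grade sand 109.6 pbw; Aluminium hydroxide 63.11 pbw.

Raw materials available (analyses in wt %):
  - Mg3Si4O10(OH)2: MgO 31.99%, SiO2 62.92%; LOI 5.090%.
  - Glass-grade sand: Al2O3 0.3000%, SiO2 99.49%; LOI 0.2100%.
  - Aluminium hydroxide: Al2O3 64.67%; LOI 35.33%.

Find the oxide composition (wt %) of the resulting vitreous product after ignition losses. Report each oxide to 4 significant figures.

The whole derivation keeps full precision from start to finish; intermediates are shown with 4-significant-digit rounding across the worked steps; exactly one rounding lands on every reported number. The derived quantities are recomputed at exact precision (the yield, net glass mass, the totals, ignition loss, the three compositions) starting from the weights per 200.6 pbw of glass, exactly as printed in either problem or answer.
Oxide-by-oxide delivered mass:
  MgO: 53.13·0.3199 = 17.00 pbw
  Al2O3: 109.6·0.003000 + 63.11·0.6467 = 41.14 pbw
  SiO2: 53.13·0.6292 + 109.6·0.9949 = 142.5 pbw
LOI: 53.13·0.05090 + 109.6·0.002100 + 63.11·0.3533 = 25.23 pbw
The glass mass, total less LOI, = 225.8 − 25.23 = 200.6 pbw (the oxide masses sum to this)
each oxide over glass, ×100, is wt %

Glass mass = 200.6 pbw (batch 225.8 − LOI 25.23).
Composition: MgO 8.472%, Al2O3 20.51%, SiO2 71.02%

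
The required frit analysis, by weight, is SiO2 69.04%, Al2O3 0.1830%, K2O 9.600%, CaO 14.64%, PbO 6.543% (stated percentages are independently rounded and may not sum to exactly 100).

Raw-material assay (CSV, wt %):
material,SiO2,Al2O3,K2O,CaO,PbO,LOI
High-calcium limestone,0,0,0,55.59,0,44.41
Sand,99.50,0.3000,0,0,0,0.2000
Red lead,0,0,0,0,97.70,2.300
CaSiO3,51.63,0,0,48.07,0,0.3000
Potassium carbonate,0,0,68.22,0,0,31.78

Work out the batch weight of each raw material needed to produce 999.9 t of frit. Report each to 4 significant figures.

Batch per 999.9 t frit:
  High-calcium limestone: 123.6 t
  Sand: 609.9 t
  Red lead: 66.96 t
  CaSiO3: 161.6 t
  Potassium carbonate: 140.7 t
Total batch = 1103 t; LOI loss = 102.8 t; yield = 90.67%

Each numeric step holds full float precision at all times — intermediates are displayed (rounded to 4 significant figures) as written; every reported value is rounded only once; the derived quantities, which include yield, net glass mass, LOI, five oxide percentages, totals, are carried in exact precision, exactly as printed in the question or the answer, from the batch weights per 999.9 t of glass.
The oxide mass targets at 999.9 t frit:
  SiO2: 69.04% × 999.9 = 690.3 t
  Al2O3: 0.1830% × 999.9 = 1.830 t
  K2O: 9.600% × 999.9 = 95.99 t
  CaO: 14.64% × 999.9 = 146.4 t
  PbO: 6.543% × 999.9 = 65.42 t
Per-oxide balance check using the reported weights, per the basis as stated (delivered sums recover each target up to rounding of the answer):
  SiO2: 609.9·0.9950 + 161.6·0.5163 = 690.3 t (target 690.3 t)
  Al2O3: 609.9·0.003000 = 1.830 t (target 1.830 t)
  K2O: 140.7·0.6822 = 95.99 t (target 95.99 t)
  CaO: 123.6·0.5559 + 161.6·0.4807 = 146.4 t (target 146.4 t)
  PbO: 66.96·0.9770 = 65.42 t (target 65.42 t)
Glass-mass bookkeeping: total charge less LOI = 999.9 t (oxide target masses add up to 1000 t; basis as stated: 999.9 t — gaps are rounding artifacts).
Summing the batch: Σ batch = 1103 t; loss to ignition Σ batch·LOI = 102.8 t; as yield: glass ÷ batch → 90.67%.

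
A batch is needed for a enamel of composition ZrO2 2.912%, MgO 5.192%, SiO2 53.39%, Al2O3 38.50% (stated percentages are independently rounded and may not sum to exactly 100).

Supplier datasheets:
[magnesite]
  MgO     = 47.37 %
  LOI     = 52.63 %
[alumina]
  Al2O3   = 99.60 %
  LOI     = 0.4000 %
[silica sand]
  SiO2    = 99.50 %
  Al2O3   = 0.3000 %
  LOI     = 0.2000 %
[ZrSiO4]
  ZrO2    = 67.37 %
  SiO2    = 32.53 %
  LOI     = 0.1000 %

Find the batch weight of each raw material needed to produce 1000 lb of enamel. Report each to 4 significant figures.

Values along the way appear (rounded to 4 significant figures) in the working; the working math keeps full precision at every stage. Each reported value undergoes a single rounding; the derived quantities, including totals, net glass mass, LOI, four oxide percentages, the yield, are carried from the batch weights on 1000 lb of glass at full float precision exactly as printed in the problem or the answer.
Oxide-by-oxide targets in 1000 lb enamel:
  ZrO2: 2.912% × 1000 = 29.12 lb
  MgO: 5.192% × 1000 = 51.92 lb
  SiO2: 53.39% × 1000 = 533.9 lb
  Al2O3: 38.50% × 1000 = 385.0 lb
Checking each oxide sum given the weights on record, under the basis named above (summed amounts equal target values net of answer rounding effects):
  ZrO2: 43.22·0.6737 = 29.12 lb (target 29.12 lb)
  MgO: 109.6·0.4737 = 51.92 lb (target 51.92 lb)
  SiO2: 522.5·0.9950 + 43.22·0.3253 = 533.9 lb (target 533.9 lb)
  Al2O3: 385.0·0.9960 + 522.5·0.003000 = 385.0 lb (target 385.0 lb)
Auditing the glass mass value: net batch after ignition = 1000 lb (oxide target masses add up to 999.9 lb; the stated basis being 1000 lb — rounding explains the deltas).
Adding the batch up: Σ batch = 1060 lb; Σ batch·LOI gives LOI loss = 60.31 lb; yield: glass divided by total = 94.31%.

Batch per 1000 lb enamel:
  magnesite: 109.6 lb
  alumina: 385.0 lb
  silica sand: 522.5 lb
  ZrSiO4: 43.22 lb
Total batch = 1060 lb; LOI loss = 60.31 lb; yield = 94.31%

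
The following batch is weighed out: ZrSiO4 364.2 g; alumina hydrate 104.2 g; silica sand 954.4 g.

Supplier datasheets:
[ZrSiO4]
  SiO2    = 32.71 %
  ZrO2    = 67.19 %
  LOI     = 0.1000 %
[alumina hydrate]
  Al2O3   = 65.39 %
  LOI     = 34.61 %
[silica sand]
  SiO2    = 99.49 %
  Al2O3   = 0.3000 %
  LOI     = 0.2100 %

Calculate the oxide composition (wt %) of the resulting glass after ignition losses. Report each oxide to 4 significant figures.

In-progress results are displayed with 4-significant-figure rounding between the steps; full float precision is maintained all the way through. Exactly one rounding is applied to each reported number — derived quantities, which include yield, the totals, net glass mass, LOI, three oxide percentages, are re-derived in full float precision, exactly as shown in question or answer, from the batch weights per 1384 g of glass.
Delivered oxide masses:
  SiO2: 364.2·0.3271 + 954.4·0.9949 = 1069 g
  Al2O3: 104.2·0.6539 + 954.4·0.003000 = 71.00 g
  ZrO2: 364.2·0.6719 = 244.7 g
LOI: 364.2·0.001000 + 104.2·0.3461 + 954.4·0.002100 = 38.43 g
batch − LOI leaves glass = 1423 − 38.43 = 1384 g (the oxide masses sum to this)
wt %: oxide over glass, times 100

Glass mass = 1384 g (batch 1423 − LOI 38.43).
Composition: SiO2 77.19%, Al2O3 5.129%, ZrO2 17.68%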